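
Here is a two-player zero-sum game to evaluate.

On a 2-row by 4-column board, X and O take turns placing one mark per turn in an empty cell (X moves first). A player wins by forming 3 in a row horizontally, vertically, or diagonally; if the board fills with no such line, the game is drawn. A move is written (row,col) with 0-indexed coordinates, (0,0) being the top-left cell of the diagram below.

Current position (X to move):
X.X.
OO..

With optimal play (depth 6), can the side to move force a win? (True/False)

ply 1, X at X.X./OO.. | (0,1)=+1→XXX./OO..*; (0,3)=-1→X.XX/OO..; (1,2)=+0→X.X./OOX.; (1,3)=-1→X.X./OO.X
ply 2: XXX./OO.. is terminal -1 (O); from X.X./OO.. depth 6

X winning at [X.X./OO..]: True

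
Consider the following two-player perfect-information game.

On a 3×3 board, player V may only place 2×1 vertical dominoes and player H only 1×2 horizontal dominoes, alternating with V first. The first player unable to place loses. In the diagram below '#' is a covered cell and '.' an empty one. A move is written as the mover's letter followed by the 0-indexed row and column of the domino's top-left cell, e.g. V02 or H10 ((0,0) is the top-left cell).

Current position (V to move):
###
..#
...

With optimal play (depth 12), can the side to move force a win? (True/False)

p1 V@[###/..#/...]: V10[###/#.#/#..]-1 V11[###/.##/.#.]+1*
p2 H@[###/.##/.#.] terminal -1; root [###/..#/...] d12

V winning at [###/..#/...]: True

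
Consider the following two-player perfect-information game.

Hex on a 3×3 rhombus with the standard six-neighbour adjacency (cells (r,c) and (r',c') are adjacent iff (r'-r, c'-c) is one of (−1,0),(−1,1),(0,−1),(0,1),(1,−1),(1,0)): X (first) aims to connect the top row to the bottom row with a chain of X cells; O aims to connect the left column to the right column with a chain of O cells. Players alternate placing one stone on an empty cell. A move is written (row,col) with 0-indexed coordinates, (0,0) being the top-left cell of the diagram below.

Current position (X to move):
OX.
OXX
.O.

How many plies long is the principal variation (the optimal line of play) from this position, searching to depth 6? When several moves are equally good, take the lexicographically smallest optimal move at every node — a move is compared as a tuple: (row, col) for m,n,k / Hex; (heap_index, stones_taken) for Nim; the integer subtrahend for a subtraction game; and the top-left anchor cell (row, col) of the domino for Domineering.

[OX./OXX/.O.] X move#1: (0,2):+1/OXX/OXX/.O.*, (2,0):+1/OX./OXX/XO., (2,2):+1/OX./OXX/.OX
[OXX/OXX/.O.] O move#2: (2,0):-1/OXX/OXX/OO.*, (2,2):-1/OXX/OXX/.OO
[OXX/OXX/OO.] X move#3: (2,2):+1/OXX/OXX/OOX*
[OXX/OXX/OOX] end (terminal -1, O#4); searched OX./OXX/.O. to 6

PV length from [OX./OXX/.O.]: 3 plies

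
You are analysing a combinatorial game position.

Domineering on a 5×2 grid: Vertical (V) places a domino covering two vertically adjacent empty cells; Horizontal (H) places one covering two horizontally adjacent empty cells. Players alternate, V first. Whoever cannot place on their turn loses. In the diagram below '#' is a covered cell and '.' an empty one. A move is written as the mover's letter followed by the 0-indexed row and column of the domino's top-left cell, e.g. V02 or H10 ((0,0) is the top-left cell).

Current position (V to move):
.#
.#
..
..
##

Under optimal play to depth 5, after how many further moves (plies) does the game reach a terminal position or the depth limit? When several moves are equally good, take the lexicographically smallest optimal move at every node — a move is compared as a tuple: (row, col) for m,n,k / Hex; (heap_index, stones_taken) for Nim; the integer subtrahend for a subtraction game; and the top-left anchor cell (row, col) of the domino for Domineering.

[.#/.#/../../##] V move#1: V00:-1/##/##/../../##, V10:-1/.#/##/#./../##, V20:+1/.#/.#/#./#./##*, V21:+1/.#/.#/.#/.#/##
[.#/.#/#./#./##] end (terminal -1, H#2); searched .#/.#/../../## to 5

PV length from [.#/.#/../../##]: 1 ply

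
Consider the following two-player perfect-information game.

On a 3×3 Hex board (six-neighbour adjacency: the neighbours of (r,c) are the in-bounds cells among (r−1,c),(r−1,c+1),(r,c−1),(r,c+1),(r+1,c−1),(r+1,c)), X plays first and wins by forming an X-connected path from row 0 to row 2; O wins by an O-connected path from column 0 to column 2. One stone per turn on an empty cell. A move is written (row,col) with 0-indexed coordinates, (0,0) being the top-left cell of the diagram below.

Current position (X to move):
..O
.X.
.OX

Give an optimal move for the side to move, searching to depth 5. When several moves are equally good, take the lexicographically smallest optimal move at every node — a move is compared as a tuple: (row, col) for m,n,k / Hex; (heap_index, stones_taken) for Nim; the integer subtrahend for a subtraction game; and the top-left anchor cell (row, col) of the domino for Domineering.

X's best at [..O/.X./.OX]: (0,0)

[..O/.X./.OX] X move#1: (0,0):+1/X.O/.X./.OX*, (0,1):+1/.XO/.X./.OX, (1,0):+1/..O/XX./.OX, (1,2):-1/..O/.XX/.OX, (2,0):-1/..O/.X./XOX
[X.O/.X./.OX] O move#2: (0,1):-1/XOO/.X./.OX*, (1,0):-1/X.O/OX./.OX, (1,2):-1/X.O/.XO/.OX, (2,0):-1/X.O/.X./OOX
[XOO/.X./.OX] X move#3: (1,0):+1/XOO/XX./.OX*, (1,2):-1/XOO/.XX/.OX, (2,0):-1/XOO/.X./XOX
[XOO/XX./.OX] O move#4: (1,2):-1/XOO/XXO/.OX*, (2,0):-1/XOO/XX./OOX
[XOO/XXO/.OX] X move#5: (2,0):+1/XOO/XXO/XOX*
[XOO/XXO/XOX] end (terminal -1, O#6); searched ..O/.X./.OX to 5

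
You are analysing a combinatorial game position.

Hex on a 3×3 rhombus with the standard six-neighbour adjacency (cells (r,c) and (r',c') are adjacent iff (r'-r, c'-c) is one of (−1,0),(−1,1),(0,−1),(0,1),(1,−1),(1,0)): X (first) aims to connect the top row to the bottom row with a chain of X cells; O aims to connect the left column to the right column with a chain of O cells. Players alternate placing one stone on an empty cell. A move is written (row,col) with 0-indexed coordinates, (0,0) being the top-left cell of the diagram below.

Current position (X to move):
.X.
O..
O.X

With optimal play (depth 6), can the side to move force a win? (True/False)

X winning at [.X./O../O.X]: True

ply 1, X at .X./O../O.X | (0,0)=-1→XX./O../O.X; (0,2)=-1→.XX/O../O.X; (1,1)=+1→.X./OX./O.X*; (1,2)=+1→.X./O.X/O.X; (2,1)=-1→.X./O../OXX
ply 2, O at .X./OX./O.X | (0,0)=-1→OX./OX./O.X*; (0,2)=-1→.XO/OX./O.X; (1,2)=-1→.X./OXO/O.X; (2,1)=-1→.X./OX./OOX
ply 3, X at OX./OX./O.X | (0,2)=+1→OXX/OX./O.X*; (1,2)=+1→OX./OXX/O.X; (2,1)=+1→OX./OX./OXX
ply 4, O at OXX/OX./O.X | (1,2)=-1→OXX/OXO/O.X*; (2,1)=-1→OXX/OX./OOX
ply 5, X at OXX/OXO/O.X | (2,1)=+1→OXX/OXO/OXX*
ply 6: OXX/OXO/OXX is terminal -1 (O); from .X./O../O.X depth 6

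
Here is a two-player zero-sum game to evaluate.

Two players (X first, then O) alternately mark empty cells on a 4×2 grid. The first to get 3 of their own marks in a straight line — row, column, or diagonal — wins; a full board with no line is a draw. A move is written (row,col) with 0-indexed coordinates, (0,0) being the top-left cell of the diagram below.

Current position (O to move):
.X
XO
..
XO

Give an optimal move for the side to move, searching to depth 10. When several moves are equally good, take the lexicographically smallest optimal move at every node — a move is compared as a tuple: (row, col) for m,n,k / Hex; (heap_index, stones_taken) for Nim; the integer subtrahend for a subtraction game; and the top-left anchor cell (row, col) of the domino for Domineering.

ply 1, O at .X/XO/../XO | (0,0)=-1→OX/XO/../XO; (2,0)=+0→.X/XO/O./XO; (2,1)=+1→.X/XO/.O/XO*
ply 2: .X/XO/.O/XO is terminal -1 (X); from .X/XO/../XO depth 10

O's best at [.X/XO/../XO]: (2,1)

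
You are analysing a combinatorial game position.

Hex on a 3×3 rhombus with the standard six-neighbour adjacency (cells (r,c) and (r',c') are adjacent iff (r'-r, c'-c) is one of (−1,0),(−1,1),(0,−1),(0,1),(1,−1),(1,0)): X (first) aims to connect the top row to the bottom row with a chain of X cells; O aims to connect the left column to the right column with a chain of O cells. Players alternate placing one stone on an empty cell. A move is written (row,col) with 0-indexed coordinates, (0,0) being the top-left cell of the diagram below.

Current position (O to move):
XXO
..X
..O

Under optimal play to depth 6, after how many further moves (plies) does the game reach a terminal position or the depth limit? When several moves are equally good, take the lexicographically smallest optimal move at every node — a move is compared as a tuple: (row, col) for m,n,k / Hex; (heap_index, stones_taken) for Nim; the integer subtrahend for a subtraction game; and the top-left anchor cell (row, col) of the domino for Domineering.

PV length from [XXO/..X/..O]: 3 plies

[XXO/..X/..O] O move#1: (1,0):-1/XXO/O.X/..O, (1,1):+1/XXO/.OX/..O*, (2,0):+1/XXO/..X/O.O, (2,1):-1/XXO/..X/.OO
[XXO/.OX/..O] X move#2: (1,0):-1/XXO/XOX/..O*, (2,0):-1/XXO/.OX/X.O, (2,1):-1/XXO/.OX/.XO
[XXO/XOX/..O] O move#3: (2,0):+1/XXO/XOX/O.O*, (2,1):-1/XXO/XOX/.OO
[XXO/XOX/O.O] end (terminal -1, X#4); searched XXO/..X/..O to 6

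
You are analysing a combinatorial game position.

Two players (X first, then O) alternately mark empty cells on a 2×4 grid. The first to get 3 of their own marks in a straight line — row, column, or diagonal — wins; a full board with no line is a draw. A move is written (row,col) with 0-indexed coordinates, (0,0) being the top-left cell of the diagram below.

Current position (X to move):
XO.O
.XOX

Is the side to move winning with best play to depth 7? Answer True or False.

ply 1, X at XO.O/.XOX | (0,2)=+0→XOXO/.XOX*; (1,0)=-1→XO.O/XXOX
ply 2, O at XOXO/.XOX | (1,0)=+0→XOXO/OXOX*
ply 3: XOXO/OXOX is terminal +0 (X); from XO.O/.XOX depth 7

X winning at [XO.O/.XOX]: False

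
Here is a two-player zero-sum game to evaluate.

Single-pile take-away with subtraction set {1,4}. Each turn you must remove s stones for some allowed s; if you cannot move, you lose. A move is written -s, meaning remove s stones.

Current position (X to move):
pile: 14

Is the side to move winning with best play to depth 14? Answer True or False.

X winning at [14]: True

p1 X@[14]: -1[13]-1 -4[10]+1*
p2 O@[10]: -1[9]-1* -4[6]-1
p3 X@[9]: -1[8]-1 -4[5]+1*
p4 O@[5]: -1[4]-1* -4[1]-1
p5 X@[4]: -1[3]-1 -4[0]+1*
p6 O@[0] terminal -1; root [14] d14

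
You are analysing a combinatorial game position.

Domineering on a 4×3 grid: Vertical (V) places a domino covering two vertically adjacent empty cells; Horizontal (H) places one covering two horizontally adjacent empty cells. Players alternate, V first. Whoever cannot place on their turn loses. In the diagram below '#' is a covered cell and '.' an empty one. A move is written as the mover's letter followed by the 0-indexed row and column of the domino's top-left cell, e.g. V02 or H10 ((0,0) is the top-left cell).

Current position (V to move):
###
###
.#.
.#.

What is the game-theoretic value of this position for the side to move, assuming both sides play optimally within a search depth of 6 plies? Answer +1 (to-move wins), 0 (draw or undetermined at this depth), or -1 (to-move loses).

value(###/###/.#./.#., V) = +1

p1 V@[###/###/.#./.#.]: V20[###/###/##./##.]+1* V22[###/###/.##/.##]+1
p2 H@[###/###/##./##.] terminal -1; root [###/###/.#./.#.] d6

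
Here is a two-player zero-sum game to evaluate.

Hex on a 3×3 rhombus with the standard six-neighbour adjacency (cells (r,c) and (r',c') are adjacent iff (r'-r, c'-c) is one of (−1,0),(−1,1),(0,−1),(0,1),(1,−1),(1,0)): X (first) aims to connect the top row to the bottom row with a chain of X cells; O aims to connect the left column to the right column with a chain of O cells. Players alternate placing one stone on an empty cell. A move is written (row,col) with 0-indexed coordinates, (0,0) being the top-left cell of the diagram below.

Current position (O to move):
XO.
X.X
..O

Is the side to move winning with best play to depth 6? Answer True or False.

O winning at [XO./X.X/..O]: False

p1 O@[XO./X.X/..O]: (0,2)[XOO/X.X/..O]-1* (1,1)[XO./XOX/..O]-1 (2,0)[XO./X.X/O.O]-1 (2,1)[XO./X.X/.OO]-1
p2 X@[XOO/X.X/..O]: (1,1)[XOO/XXX/..O]+1* (2,0)[XOO/X.X/X.O]+1 (2,1)[XOO/X.X/.XO]+1
p3 O@[XOO/XXX/..O]: (2,0)[XOO/XXX/O.O]-1* (2,1)[XOO/XXX/.OO]-1
p4 X@[XOO/XXX/O.O]: (2,1)[XOO/XXX/OXO]+1*
p5 O@[XOO/XXX/OXO] terminal -1; root [XO./X.X/..O] d6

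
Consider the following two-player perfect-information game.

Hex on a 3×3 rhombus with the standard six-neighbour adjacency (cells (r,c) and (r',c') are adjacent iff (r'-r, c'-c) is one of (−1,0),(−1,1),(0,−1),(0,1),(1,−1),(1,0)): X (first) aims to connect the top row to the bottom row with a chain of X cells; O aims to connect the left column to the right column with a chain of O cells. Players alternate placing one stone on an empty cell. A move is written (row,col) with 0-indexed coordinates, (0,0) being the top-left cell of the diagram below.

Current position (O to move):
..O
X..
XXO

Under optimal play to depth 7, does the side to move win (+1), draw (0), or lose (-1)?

value(..O/X../XXO, O) = -1

ply 1, O at ..O/X../XXO | (0,0)=-1→O.O/X../XXO*; (0,1)=-1→.OO/X../XXO; (1,1)=-1→..O/XO./XXO; (1,2)=-1→..O/X.O/XXO
ply 2, X at O.O/X../XXO | (0,1)=+1→OXO/X../XXO*; (1,1)=-1→O.O/XX./XXO; (1,2)=-1→O.O/X.X/XXO
ply 3: OXO/X../XXO is terminal -1 (O); from ..O/X../XXO depth 7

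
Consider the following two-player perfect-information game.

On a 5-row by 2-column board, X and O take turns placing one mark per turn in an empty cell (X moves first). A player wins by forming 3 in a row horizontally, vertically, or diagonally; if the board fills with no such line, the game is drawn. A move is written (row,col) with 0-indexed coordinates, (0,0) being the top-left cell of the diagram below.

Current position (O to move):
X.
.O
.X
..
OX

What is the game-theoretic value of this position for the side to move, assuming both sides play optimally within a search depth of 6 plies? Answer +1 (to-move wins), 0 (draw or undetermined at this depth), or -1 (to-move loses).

value(X./.O/.X/../OX, O) = 0

[X./.O/.X/../OX] O move#1: (0,1):-1/XO/.O/.X/../OX, (1,0):-1/X./OO/.X/../OX, (2,0):-1/X./.O/OX/../OX, (3,0):-1/X./.O/.X/O./OX, (3,1):+0/X./.O/.X/.O/OX*
[X./.O/.X/.O/OX] X move#2: (0,1):+0/XX/.O/.X/.O/OX*, (1,0):+0/X./XO/.X/.O/OX, (2,0):+0/X./.O/XX/.O/OX, (3,0):+0/X./.O/.X/XO/OX
[XX/.O/.X/.O/OX] O move#3: (1,0):+0/XX/OO/.X/.O/OX*, (2,0):+0/XX/.O/OX/.O/OX, (3,0):+0/XX/.O/.X/OO/OX
[XX/OO/.X/.O/OX] X move#4: (2,0):+0/XX/OO/XX/.O/OX*, (3,0):+0/XX/OO/.X/XO/OX
[XX/OO/XX/.O/OX] O move#5: (3,0):+0/XX/OO/XX/OO/OX*
[XX/OO/XX/OO/OX] end (terminal +0, X#6); searched X./.O/.X/../OX to 6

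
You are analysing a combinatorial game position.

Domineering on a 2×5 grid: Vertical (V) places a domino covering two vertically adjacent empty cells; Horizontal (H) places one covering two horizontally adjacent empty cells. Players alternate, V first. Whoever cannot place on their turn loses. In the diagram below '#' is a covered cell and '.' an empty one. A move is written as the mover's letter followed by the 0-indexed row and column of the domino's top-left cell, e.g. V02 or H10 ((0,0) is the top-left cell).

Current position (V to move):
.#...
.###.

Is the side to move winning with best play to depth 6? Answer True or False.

V winning at [.#.../.###.]: True

p1 V@[.#.../.###.]: V00[##.../####.]-1 V04[.#..#/.####]+1*
p2 H@[.#..#/.####]: H02[.####/.####]-1*
p3 V@[.####/.####]: V00[#####/#####]+1*
p4 H@[#####/#####] terminal -1; root [.#.../.###.] d6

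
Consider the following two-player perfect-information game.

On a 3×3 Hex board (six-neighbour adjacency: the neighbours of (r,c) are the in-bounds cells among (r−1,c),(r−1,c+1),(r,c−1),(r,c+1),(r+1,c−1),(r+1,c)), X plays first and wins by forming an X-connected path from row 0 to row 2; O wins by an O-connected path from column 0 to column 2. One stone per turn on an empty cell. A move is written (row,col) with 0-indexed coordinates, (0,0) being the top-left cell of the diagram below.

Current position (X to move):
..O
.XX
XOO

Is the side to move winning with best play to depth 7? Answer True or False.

[..O/.XX/XOO] X move#1: (0,0):+1/X.O/.XX/XOO*, (0,1):+1/.XO/.XX/XOO, (1,0):+1/..O/XXX/XOO
[X.O/.XX/XOO] O move#2: (0,1):-1/XOO/.XX/XOO*, (1,0):-1/X.O/OXX/XOO
[XOO/.XX/XOO] X move#3: (1,0):+1/XOO/XXX/XOO*
[XOO/XXX/XOO] end (terminal -1, O#4); searched ..O/.XX/XOO to 7

X winning at [..O/.XX/XOO]: True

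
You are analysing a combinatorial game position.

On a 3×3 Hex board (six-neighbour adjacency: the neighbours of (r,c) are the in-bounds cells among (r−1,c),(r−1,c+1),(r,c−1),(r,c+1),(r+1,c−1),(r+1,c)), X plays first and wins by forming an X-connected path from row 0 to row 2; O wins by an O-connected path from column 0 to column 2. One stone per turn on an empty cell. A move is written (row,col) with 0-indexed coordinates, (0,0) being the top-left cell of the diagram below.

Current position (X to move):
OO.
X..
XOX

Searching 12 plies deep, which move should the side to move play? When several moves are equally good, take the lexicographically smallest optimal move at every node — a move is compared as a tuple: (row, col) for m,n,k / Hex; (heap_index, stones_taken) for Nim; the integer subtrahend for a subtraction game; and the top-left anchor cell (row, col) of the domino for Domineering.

[OO./X../XOX] X move#1: (0,2):+1/OOX/X../XOX*, (1,1):-1/OO./XX./XOX, (1,2):-1/OO./X.X/XOX
[OOX/X../XOX] O move#2: (1,1):-1/OOX/XO./XOX*, (1,2):-1/OOX/X.O/XOX
[OOX/XO./XOX] X move#3: (1,2):+1/OOX/XOX/XOX*
[OOX/XOX/XOX] end (terminal -1, O#4); searched OO./X../XOX to 12

X's best at [OO./X../XOX]: (0,2)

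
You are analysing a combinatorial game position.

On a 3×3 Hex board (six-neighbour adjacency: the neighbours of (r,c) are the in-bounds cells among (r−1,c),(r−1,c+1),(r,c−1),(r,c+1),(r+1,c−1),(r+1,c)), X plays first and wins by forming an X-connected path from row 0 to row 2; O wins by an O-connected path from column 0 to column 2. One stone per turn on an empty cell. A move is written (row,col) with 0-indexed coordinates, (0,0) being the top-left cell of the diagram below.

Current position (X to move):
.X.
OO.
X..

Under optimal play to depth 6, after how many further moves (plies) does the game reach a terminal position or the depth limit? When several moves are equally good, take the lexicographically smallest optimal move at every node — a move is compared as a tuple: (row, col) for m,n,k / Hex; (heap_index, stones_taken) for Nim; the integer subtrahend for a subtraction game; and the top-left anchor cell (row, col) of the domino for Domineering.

ply 1, X at .X./OO./X.. | (0,0)=-1→XX./OO./X..*; (0,2)=-1→.XX/OO./X..; (1,2)=-1→.X./OOX/X..; (2,1)=-1→.X./OO./XX.; (2,2)=-1→.X./OO./X.X
ply 2, O at XX./OO./X.. | (0,2)=+1→XXO/OO./X..*; (1,2)=+1→XX./OOO/X..; (2,1)=+1→XX./OO./XO.; (2,2)=+1→XX./OO./X.O
ply 3: XXO/OO./X.. is terminal -1 (X); from .X./OO./X.. depth 6

PV length from [.X./OO./X..]: 2 plies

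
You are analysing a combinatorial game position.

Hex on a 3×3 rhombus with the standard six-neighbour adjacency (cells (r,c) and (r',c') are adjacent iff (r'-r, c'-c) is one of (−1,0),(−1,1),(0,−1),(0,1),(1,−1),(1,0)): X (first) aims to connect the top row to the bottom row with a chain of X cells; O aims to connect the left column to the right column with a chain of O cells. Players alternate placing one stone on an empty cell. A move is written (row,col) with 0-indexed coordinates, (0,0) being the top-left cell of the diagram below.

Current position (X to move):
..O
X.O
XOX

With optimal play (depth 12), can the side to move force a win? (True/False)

X winning at [..O/X.O/XOX]: True

[..O/X.O/XOX] X move#1: (0,0):+1/X.O/X.O/XOX*, (0,1):+1/.XO/X.O/XOX, (1,1):+1/..O/XXO/XOX
[X.O/X.O/XOX] end (terminal -1, O#2); searched ..O/X.O/XOX to 12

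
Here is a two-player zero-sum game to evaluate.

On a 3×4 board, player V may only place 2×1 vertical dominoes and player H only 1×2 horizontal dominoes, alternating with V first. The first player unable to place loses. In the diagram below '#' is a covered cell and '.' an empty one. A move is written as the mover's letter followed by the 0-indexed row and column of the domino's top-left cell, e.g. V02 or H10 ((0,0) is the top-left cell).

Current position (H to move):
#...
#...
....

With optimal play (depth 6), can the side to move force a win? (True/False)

[#.../#.../....] H move#1: H01:-1/###./#.../...., H02:-1/#.##/#.../...., H11:+1/#.../###./....*, H12:+1/#.../#.##/...., H20:-1/#.../#.../##.., H21:-1/#.../#.../.##., H22:-1/#.../#.../..##
[#.../###./....] V move#2: V03:-1/#..#/####/....*, V13:-1/#.../####/...#
[#..#/####/....] H move#3: H01:+1/####/####/....*, H20:+1/#..#/####/##.., H21:+1/#..#/####/.##., H22:+1/#..#/####/..##
[####/####/....] end (terminal -1, V#4); searched #.../#.../.... to 6

H winning at [#.../#.../....]: True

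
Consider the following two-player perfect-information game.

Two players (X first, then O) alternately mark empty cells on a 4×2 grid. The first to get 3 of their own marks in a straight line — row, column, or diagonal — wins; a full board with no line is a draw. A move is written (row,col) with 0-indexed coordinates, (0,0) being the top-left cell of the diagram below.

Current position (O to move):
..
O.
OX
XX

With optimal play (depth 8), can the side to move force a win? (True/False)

ply 1, O at ../O./OX/XX | (0,0)=+1→O./O./OX/XX*; (0,1)=-1→.O/O./OX/XX; (1,1)=+0→../OO/OX/XX
ply 2: O./O./OX/XX is terminal -1 (X); from ../O./OX/XX depth 8

O winning at [../O./OX/XX]: True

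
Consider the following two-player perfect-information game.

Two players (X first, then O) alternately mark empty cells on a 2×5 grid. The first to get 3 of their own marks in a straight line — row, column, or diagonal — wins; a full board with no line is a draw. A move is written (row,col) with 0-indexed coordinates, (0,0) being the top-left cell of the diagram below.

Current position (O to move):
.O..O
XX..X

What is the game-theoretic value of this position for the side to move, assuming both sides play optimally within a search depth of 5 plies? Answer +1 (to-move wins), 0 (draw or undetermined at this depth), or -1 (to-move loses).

[.O..O/XX..X] O move#1: (0,0):-1/OO..O/XX..X, (0,2):-1/.OO.O/XX..X, (0,3):-1/.O.OO/XX..X, (1,2):+0/.O..O/XXO.X*, (1,3):-1/.O..O/XX.OX
[.O..O/XXO.X] X move#2: (0,0):+0/XO..O/XXO.X*, (0,2):+0/.OX.O/XXO.X, (0,3):+0/.O.XO/XXO.X, (1,3):-1/.O..O/XXOXX
[XO..O/XXO.X] O move#3: (0,2):+0/XOO.O/XXO.X*, (0,3):+0/XO.OO/XXO.X, (1,3):+0/XO..O/XXOOX
[XOO.O/XXO.X] X move#4: (0,3):+0/XOOXO/XXO.X*, (1,3):-1/XOO.O/XXOXX
[XOOXO/XXO.X] O move#5: (1,3):+0/XOOXO/XXOOX*
[XOOXO/XXOOX] end (terminal +0, X#6); searched .O..O/XX..X to 5

value(.O..O/XX..X, O) = 0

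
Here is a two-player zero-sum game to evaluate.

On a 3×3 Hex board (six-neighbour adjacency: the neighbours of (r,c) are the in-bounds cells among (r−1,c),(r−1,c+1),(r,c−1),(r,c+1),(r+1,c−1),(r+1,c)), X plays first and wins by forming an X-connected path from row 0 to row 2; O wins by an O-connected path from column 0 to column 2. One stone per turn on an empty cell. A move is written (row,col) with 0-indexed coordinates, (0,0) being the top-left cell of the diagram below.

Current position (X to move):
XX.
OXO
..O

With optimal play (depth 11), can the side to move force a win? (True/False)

X winning at [XX./OXO/..O]: True

[XX./OXO/..O] X move#1: (0,2):+1/XXX/OXO/..O*, (2,0):+1/XX./OXO/X.O, (2,1):+1/XX./OXO/.XO
[XXX/OXO/..O] O move#2: (2,0):-1/XXX/OXO/O.O*, (2,1):-1/XXX/OXO/.OO
[XXX/OXO/O.O] X move#3: (2,1):+1/XXX/OXO/OXO*
[XXX/OXO/OXO] end (terminal -1, O#4); searched XX./OXO/..O to 11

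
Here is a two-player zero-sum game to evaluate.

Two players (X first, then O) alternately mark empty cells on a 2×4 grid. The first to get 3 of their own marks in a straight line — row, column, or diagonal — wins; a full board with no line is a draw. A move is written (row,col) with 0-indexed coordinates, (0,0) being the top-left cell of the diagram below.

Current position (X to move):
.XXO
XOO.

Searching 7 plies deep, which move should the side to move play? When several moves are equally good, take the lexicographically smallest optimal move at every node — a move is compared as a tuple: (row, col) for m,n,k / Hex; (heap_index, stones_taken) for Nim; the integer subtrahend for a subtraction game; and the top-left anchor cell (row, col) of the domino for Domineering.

X's best at [.XXO/XOO.]: (0,0)

ply 1, X at .XXO/XOO. | (0,0)=+1→XXXO/XOO.*; (1,3)=+0→.XXO/XOOX
ply 2: XXXO/XOO. is terminal -1 (O); from .XXO/XOO. depth 7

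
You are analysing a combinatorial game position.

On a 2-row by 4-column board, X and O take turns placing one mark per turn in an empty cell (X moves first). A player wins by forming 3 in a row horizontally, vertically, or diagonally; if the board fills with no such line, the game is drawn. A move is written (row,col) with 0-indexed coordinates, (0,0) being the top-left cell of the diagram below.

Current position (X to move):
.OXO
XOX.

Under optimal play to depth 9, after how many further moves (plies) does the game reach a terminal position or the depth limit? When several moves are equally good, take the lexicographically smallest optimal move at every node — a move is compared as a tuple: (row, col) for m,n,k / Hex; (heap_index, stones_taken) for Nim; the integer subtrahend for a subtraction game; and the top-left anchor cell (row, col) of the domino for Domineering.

PV length from [.OXO/XOX.]: 2 plies

p1 X@[.OXO/XOX.]: (0,0)[XOXO/XOX.]+0* (1,3)[.OXO/XOXX]+0
p2 O@[XOXO/XOX.]: (1,3)[XOXO/XOXO]+0*
p3 X@[XOXO/XOXO] terminal +0; root [.OXO/XOX.] d9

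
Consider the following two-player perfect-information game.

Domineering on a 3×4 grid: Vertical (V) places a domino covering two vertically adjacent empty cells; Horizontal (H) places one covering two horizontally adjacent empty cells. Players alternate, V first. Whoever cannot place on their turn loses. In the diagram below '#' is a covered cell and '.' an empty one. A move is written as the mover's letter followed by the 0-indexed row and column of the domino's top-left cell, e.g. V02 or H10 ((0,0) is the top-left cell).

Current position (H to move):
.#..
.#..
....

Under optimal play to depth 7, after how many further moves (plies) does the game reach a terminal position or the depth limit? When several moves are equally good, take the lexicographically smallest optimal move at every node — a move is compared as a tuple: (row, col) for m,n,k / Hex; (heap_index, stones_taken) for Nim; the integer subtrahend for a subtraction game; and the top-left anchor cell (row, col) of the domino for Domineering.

PV length from [.#../.#../....]: 3 plies

ply 1, H at .#../.#../.... | H02=-1→.###/.#../....; H12=+1→.#../.###/....*; H20=-1→.#../.#../##..; H21=-1→.#../.#../.##.; H22=-1→.#../.#../..##
ply 2, V at .#../.###/.... | V00=-1→##../####/....*; V10=-1→.#../####/#...
ply 3, H at ##../####/.... | H02=+1→####/####/....*; H20=+1→##../####/##..; H21=+1→##../####/.##.; H22=+1→##../####/..##
ply 4: ####/####/.... is terminal -1 (V); from .#../.#../.... depth 7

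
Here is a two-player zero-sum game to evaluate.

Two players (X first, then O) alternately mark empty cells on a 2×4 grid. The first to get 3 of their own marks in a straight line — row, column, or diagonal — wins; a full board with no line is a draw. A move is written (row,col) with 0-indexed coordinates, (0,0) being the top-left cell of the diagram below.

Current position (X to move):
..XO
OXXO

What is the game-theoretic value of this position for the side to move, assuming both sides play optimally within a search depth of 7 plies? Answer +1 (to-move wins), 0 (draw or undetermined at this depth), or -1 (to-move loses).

ply 1, X at ..XO/OXXO | (0,0)=+0→X.XO/OXXO*; (0,1)=+0→.XXO/OXXO
ply 2, O at X.XO/OXXO | (0,1)=+0→XOXO/OXXO*
ply 3: XOXO/OXXO is terminal +0 (X); from ..XO/OXXO depth 7

value(..XO/OXXO, X) = 0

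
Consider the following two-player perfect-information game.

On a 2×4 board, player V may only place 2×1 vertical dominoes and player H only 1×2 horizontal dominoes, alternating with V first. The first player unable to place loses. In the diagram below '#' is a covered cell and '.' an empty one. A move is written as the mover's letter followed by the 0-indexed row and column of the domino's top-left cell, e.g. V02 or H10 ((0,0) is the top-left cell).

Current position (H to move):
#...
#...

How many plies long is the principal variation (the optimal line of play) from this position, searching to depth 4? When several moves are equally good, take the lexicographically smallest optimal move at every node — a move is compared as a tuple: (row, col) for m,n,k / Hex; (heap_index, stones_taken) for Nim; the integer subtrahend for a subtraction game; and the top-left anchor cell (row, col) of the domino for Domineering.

PV length from [#.../#...]: 3 plies

[#.../#...] H move#1: H01:+1/###./#...*, H02:+1/#.##/#..., H11:+1/#.../###., H12:+1/#.../#.##
[###./#...] V move#2: V03:-1/####/#..#*
[####/#..#] H move#3: H11:+1/####/####*
[####/####] end (terminal -1, V#4); searched #.../#... to 4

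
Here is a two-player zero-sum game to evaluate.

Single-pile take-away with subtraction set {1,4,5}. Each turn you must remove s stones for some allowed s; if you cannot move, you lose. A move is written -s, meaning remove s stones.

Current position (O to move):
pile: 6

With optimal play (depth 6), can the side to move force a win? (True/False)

O winning at [6]: True

ply 1, O at 6 | -1=-1→5; -4=+1→2*; -5=-1→1
ply 2, X at 2 | -1=-1→1*
ply 3, O at 1 | -1=+1→0*
ply 4: 0 is terminal -1 (X); from 6 depth 6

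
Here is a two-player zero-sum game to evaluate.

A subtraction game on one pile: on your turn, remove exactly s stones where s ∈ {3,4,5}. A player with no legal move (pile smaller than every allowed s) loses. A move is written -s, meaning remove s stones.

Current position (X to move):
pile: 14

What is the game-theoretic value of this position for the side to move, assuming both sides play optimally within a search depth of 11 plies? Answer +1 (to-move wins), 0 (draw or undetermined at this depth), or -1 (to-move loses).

value(14, X) = +1

[14] X move#1: -3:-1/11, -4:+1/10*, -5:+1/9
[10] O move#2: -3:-1/7*, -4:-1/6, -5:-1/5
[7] X move#3: -3:-1/4, -4:-1/3, -5:+1/2*
[2] end (terminal -1, O#4); searched 14 to 11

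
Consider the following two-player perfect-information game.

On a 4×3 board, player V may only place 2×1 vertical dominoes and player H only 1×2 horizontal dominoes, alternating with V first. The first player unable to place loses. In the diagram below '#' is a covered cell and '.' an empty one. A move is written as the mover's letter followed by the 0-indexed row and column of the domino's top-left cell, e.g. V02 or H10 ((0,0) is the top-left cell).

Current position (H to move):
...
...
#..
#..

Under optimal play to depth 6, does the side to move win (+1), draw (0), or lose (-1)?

value(.../.../#../#.., H) = -1

[.../.../#../#..] H move#1: H00:-1/##./.../#../#..*, H01:-1/.##/.../#../#.., H10:-1/.../##./#../#.., H11:-1/.../.##/#../#.., H21:-1/.../.../###/#.., H31:-1/.../.../#../###
[##./.../#../#..] V move#2: V02:-1/###/..#/#../#.., V11:+1/##./.#./##./#..*, V12:+1/##./..#/#.#/#.., V21:+1/##./.../##./##., V22:+1/##./.../#.#/#.#
[##./.#./##./#..] H move#3: H31:-1/##./.#./##./###*
[##./.#./##./###] V move#4: V02:+1/###/.##/##./###*, V12:+1/##./.##/###/###
[###/.##/##./###] end (terminal -1, H#5); searched .../.../#../#.. to 6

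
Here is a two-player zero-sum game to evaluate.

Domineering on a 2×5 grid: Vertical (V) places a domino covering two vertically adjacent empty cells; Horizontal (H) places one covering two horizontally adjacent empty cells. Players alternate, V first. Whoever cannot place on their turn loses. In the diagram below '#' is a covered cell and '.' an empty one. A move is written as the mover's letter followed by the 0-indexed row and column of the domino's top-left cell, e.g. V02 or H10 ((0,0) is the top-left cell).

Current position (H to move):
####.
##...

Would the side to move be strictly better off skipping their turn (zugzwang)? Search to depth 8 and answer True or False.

[####./##...] H move#1: H12:-1/####./####., H13:+1/####./##.##*
[####./##.##] end (terminal -1, V#2); searched ####./##... to 8
suppose H passes — search the same position with V to move:
pass> [####./##...] V move#1: V04:-1/#####/##..#*
pass> [#####/##..#] H move#2: H12:+1/#####/#####*
pass> [#####/#####] end (terminal -1, V#3); searched ####./##... to 8
for H: play +1, pass +1

zugzwang(####./##..., H) = False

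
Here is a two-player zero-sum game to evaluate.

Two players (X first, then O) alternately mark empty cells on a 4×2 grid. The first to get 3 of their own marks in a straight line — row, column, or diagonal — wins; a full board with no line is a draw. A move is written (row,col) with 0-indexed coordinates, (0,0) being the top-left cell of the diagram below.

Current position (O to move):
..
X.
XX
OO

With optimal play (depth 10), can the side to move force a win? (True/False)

O winning at [../X./XX/OO]: False

p1 O@[../X./XX/OO]: (0,0)[O./X./XX/OO]+0* (0,1)[.O/X./XX/OO]-1 (1,1)[../XO/XX/OO]-1
p2 X@[O./X./XX/OO]: (0,1)[OX/X./XX/OO]+0* (1,1)[O./XX/XX/OO]+0
p3 O@[OX/X./XX/OO]: (1,1)[OX/XO/XX/OO]+0*
p4 X@[OX/XO/XX/OO] terminal +0; root [../X./XX/OO] d10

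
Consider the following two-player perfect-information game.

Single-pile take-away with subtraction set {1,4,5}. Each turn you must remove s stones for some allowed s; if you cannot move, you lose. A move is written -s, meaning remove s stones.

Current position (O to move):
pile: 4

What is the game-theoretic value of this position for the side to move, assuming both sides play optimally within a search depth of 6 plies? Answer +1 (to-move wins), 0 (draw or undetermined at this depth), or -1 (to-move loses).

value(4, O) = +1

[4] O move#1: -1:-1/3, -4:+1/0*
[0] end (terminal -1, X#2); searched 4 to 6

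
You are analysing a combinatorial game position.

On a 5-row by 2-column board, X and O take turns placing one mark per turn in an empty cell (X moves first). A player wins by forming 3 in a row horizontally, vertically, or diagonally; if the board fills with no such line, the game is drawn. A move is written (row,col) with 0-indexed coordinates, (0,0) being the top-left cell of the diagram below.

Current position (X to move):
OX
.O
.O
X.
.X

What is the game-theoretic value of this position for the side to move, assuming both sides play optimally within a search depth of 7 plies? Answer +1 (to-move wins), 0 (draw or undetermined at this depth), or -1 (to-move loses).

ply 1, X at OX/.O/.O/X./.X | (1,0)=-1→OX/XO/.O/X./.X; (2,0)=-1→OX/.O/XO/X./.X; (3,1)=+0→OX/.O/.O/XX/.X*; (4,0)=-1→OX/.O/.O/X./XX
ply 2, O at OX/.O/.O/XX/.X | (1,0)=+0→OX/OO/.O/XX/.X*; (2,0)=+0→OX/.O/OO/XX/.X; (4,0)=+0→OX/.O/.O/XX/OX
ply 3, X at OX/OO/.O/XX/.X | (2,0)=+0→OX/OO/XO/XX/.X*; (4,0)=-1→OX/OO/.O/XX/XX
ply 4, O at OX/OO/XO/XX/.X | (4,0)=+0→OX/OO/XO/XX/OX*
ply 5: OX/OO/XO/XX/OX is terminal +0 (X); from OX/.O/.O/X./.X depth 7

value(OX/.O/.O/X./.X, X) = 0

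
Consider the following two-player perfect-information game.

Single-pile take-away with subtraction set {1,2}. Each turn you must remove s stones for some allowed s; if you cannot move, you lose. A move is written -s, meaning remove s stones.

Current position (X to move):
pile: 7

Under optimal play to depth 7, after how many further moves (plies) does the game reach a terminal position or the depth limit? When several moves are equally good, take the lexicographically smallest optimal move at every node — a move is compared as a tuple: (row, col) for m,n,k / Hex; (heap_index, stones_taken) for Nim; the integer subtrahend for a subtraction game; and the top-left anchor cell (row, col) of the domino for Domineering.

PV length from [7]: 5 plies

[7] X move#1: -1:+1/6*, -2:-1/5
[6] O move#2: -1:-1/5*, -2:-1/4
[5] X move#3: -1:-1/4, -2:+1/3*
[3] O move#4: -1:-1/2*, -2:-1/1
[2] X move#5: -1:-1/1, -2:+1/0*
[0] end (terminal -1, O#6); searched 7 to 7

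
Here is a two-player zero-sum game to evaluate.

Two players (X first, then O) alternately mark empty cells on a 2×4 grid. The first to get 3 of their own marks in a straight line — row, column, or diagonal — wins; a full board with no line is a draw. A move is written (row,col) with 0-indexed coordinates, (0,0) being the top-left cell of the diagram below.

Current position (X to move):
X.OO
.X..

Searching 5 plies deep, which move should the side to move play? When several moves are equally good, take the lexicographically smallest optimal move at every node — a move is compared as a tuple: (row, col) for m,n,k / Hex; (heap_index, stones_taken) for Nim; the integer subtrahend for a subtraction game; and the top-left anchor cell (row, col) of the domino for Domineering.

X's best at [X.OO/.X..]: (0,1)

ply 1, X at X.OO/.X.. | (0,1)=+0→XXOO/.X..*; (1,0)=-1→X.OO/XX..; (1,2)=-1→X.OO/.XX.; (1,3)=-1→X.OO/.X.X
ply 2, O at XXOO/.X.. | (1,0)=+0→XXOO/OX..*; (1,2)=+0→XXOO/.XO.; (1,3)=+0→XXOO/.X.O
ply 3, X at XXOO/OX.. | (1,2)=+0→XXOO/OXX.*; (1,3)=+0→XXOO/OX.X
ply 4, O at XXOO/OXX. | (1,3)=+0→XXOO/OXXO*
ply 5: XXOO/OXXO is terminal +0 (X); from X.OO/.X.. depth 5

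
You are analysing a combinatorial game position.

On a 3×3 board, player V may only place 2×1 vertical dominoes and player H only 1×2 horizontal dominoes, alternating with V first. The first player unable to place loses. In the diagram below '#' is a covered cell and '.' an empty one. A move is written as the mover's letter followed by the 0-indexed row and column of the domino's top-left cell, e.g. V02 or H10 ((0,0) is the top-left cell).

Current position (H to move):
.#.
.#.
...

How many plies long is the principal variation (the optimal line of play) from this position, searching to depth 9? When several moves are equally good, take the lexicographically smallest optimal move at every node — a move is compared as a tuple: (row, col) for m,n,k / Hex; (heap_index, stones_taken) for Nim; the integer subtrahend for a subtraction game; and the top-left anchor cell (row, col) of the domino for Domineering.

PV length from [.#./.#./...]: 2 plies

p1 H@[.#./.#./...]: H20[.#./.#./##.]-1* H21[.#./.#./.##]-1
p2 V@[.#./.#./##.]: V00[##./##./##.]+1* V02[.##/.##/##.]+1 V12[.#./.##/###]+1
p3 H@[##./##./##.] terminal -1; root [.#./.#./...] d9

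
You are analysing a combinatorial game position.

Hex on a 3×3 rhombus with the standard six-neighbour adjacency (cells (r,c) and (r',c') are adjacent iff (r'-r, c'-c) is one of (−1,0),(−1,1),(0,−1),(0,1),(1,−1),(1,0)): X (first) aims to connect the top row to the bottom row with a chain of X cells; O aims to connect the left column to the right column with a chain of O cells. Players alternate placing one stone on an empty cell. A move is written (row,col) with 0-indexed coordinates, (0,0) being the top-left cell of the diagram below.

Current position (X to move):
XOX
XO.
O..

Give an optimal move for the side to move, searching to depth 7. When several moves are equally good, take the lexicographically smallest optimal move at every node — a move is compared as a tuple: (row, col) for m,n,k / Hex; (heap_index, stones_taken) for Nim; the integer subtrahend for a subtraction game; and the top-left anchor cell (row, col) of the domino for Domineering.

p1 X@[XOX/XO./O..]: (1,2)[XOX/XOX/O..]+1* (2,1)[XOX/XO./OX.]-1 (2,2)[XOX/XO./O.X]-1
p2 O@[XOX/XOX/O..]: (2,1)[XOX/XOX/OO.]-1* (2,2)[XOX/XOX/O.O]-1
p3 X@[XOX/XOX/OO.]: (2,2)[XOX/XOX/OOX]+1*
p4 O@[XOX/XOX/OOX] terminal -1; root [XOX/XO./O..] d7

X's best at [XOX/XO./O..]: (1,2)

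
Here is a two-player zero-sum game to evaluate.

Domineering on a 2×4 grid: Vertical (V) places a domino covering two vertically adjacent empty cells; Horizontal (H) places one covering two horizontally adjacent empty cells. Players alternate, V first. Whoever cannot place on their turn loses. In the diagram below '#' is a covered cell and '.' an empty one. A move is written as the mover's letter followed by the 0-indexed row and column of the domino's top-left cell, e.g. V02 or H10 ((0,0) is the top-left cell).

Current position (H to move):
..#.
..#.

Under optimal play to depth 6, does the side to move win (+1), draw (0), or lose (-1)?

p1 H@[..#./..#.]: H00[###./..#.]+1* H10[..#./###.]+1
p2 V@[###./..#.]: V03[####/..##]-1*
p3 H@[####/..##]: H10[####/####]+1*
p4 V@[####/####] terminal -1; root [..#./..#.] d6

value(..#./..#., H) = +1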